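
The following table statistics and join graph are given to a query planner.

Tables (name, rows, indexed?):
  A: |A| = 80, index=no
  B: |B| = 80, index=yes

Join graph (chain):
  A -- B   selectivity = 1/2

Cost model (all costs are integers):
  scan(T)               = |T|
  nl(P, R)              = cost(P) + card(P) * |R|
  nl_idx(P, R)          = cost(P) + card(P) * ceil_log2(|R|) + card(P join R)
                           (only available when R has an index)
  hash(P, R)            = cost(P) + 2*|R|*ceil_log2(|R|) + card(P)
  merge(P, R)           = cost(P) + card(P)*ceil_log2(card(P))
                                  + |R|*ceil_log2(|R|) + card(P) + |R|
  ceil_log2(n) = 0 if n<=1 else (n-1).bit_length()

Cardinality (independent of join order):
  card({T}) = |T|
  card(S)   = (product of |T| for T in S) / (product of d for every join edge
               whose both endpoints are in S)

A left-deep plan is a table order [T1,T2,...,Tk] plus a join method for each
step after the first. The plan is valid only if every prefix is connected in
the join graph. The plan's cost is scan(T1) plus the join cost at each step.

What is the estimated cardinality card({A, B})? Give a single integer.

3200

Tables in S: A(80), B(80)
Edges inside S: A-B(d=2)
numerator = 80 * 80 = 6400
denominator = 2 = 2
card(S) = 6400 / 2 = 3200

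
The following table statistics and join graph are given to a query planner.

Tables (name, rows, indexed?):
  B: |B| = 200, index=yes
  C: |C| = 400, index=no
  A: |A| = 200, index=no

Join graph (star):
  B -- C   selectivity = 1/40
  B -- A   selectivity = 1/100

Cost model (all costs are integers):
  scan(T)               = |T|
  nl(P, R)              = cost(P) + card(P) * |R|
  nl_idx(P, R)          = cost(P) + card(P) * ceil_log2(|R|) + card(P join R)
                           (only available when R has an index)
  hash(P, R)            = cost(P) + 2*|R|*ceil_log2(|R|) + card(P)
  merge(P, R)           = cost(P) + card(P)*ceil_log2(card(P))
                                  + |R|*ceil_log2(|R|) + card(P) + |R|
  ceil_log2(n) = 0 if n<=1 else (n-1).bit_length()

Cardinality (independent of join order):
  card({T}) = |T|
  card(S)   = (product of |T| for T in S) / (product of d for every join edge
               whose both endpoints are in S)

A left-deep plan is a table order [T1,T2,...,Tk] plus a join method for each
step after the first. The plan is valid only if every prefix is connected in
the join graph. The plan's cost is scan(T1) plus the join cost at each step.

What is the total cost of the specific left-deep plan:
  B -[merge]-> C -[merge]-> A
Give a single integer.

step 1: scan B: cost=200, card=200
step 2: join C via merge
    card(P join C) = 200*400/(40) = 2000
    cost = 200 + 200*8 + 400*9 + 200 + 400 = 6000
step 3: join A via merge
    card(P join A) = 2000*200/(100) = 4000
    cost = 6000 + 2000*11 + 200*8 + 2000 + 200 = 31800

31800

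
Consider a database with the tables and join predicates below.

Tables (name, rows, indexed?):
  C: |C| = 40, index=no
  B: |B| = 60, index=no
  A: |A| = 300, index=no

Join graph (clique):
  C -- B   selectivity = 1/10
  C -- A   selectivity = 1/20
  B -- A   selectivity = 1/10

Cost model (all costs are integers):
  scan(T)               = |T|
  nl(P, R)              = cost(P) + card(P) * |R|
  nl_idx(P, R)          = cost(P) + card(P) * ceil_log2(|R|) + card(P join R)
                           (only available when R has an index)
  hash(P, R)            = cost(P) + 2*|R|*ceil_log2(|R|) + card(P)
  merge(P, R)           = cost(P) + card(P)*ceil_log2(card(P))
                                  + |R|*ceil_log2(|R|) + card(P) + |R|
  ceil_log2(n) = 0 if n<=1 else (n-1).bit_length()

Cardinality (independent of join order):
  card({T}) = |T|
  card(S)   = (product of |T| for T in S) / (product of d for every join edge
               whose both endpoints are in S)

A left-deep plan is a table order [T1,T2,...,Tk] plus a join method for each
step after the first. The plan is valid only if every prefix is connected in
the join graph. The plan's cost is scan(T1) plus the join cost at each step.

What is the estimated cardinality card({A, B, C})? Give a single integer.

360

Tables in S: A(300), B(60), C(40)
Edges inside S: C-B(d=10), C-A(d=20), B-A(d=10)
numerator = 300 * 60 * 40 = 720000
denominator = 10 * 20 * 10 = 2000
card(S) = 720000 / 2000 = 360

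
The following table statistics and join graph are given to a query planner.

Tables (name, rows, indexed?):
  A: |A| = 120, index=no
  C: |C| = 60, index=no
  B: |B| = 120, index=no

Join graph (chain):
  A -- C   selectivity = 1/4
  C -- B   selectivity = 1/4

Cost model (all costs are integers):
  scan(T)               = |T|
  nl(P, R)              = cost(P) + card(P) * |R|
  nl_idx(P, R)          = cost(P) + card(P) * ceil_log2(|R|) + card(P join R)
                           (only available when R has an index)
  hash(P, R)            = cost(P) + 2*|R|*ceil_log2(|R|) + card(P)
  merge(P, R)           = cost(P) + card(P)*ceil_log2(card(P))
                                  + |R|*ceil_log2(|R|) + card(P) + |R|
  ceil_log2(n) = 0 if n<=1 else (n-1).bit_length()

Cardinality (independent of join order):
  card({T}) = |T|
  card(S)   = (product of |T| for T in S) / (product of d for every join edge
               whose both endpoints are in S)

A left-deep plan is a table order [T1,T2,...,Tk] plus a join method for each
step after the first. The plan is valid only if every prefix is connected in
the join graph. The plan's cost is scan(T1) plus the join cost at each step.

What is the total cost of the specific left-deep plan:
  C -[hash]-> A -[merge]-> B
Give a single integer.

step 1: scan C: cost=60, card=60
step 2: join A via hash
    card(P join A) = 60*120/(4) = 1800
    cost = 60 + 2*120*7 + 60 = 1800
step 3: join B via merge
    card(P join B) = 1800*120/(4) = 54000
    cost = 1800 + 1800*11 + 120*7 + 1800 + 120 = 24360

24360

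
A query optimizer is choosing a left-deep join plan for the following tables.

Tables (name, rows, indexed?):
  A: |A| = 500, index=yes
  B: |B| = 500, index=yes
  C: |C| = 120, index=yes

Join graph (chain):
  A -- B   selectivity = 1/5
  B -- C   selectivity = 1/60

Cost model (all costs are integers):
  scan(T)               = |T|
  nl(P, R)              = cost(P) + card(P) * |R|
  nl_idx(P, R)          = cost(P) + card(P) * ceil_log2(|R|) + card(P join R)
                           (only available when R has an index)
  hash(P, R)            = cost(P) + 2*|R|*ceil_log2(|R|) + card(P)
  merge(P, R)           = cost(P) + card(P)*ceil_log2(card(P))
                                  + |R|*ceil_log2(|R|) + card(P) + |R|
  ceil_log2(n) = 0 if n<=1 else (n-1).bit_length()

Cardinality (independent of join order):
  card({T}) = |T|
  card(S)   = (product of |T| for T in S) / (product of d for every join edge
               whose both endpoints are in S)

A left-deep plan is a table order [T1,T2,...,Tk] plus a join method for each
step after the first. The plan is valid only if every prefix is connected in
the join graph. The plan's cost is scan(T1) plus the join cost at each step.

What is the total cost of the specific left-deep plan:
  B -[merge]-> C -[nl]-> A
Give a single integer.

step 1: scan B: cost=500, card=500
step 2: join C via merge
    card(P join C) = 500*120/(60) = 1000
    cost = 500 + 500*9 + 120*7 + 500 + 120 = 6460
step 3: join A via nl
    card(P join A) = 1000*500/(5) = 100000
    cost = 6460 + 1000*500 = 506460

506460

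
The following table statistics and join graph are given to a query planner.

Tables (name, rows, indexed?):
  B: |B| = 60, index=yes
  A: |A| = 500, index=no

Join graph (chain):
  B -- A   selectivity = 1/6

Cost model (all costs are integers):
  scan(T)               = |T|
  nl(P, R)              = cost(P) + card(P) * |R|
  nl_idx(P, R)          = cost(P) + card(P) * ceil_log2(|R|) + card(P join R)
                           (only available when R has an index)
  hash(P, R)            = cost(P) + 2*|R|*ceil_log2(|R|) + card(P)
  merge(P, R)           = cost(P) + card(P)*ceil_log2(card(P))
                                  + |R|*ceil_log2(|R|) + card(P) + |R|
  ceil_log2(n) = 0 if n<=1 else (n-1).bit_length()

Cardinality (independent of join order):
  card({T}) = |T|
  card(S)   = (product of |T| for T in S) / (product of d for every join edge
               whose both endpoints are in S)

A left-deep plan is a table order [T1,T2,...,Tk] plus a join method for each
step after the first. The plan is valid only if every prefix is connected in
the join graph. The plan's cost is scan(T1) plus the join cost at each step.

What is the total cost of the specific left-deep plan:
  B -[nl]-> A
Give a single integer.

30060

step 1: scan B: cost=60, card=60
step 2: join A via nl
    card(P join A) = 60*500/(6) = 5000
    cost = 60 + 60*500 = 30060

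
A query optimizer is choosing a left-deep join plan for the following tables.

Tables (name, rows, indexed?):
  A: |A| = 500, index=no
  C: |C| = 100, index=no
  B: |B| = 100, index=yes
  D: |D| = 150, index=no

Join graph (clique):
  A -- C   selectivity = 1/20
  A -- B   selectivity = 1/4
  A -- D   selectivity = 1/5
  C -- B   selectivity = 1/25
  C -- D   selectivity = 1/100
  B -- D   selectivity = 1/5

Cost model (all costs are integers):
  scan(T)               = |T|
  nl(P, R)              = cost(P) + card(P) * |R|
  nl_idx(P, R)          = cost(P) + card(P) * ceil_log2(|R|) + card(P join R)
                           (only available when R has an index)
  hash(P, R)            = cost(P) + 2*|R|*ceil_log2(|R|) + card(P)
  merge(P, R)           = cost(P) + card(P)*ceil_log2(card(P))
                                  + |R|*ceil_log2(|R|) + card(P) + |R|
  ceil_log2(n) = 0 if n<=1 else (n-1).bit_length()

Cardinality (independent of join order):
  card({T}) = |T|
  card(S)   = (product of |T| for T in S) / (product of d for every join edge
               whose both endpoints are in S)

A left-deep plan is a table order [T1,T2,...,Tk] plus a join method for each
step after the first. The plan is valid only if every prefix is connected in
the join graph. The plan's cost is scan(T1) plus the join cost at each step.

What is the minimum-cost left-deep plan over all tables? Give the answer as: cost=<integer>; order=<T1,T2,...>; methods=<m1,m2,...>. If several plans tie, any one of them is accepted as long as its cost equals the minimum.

Selinger DP (subsets sized 1..n):
  {A}: scan cost=500, card=500
  {C}: scan cost=100, card=100
  {B}: scan cost=100, card=100
  {D}: scan cost=150, card=150
  {AC}: card=2500; try (C,hash)→2400, (A,merge)→5900, (C,merge)→6300, (A,hash)→9200, (A,nl)→50100, (C,nl)→50500; best=2400 via (C,hash)
  {AB}: card=12500; try (B,hash)→2400, (A,merge)→5900, (B,merge)→6300, (A,hash)→9200, (B,nl_idx)→16500, (A,nl)→50100 …(+1); best=2400 via (B,hash)
  {AD}: card=15000; try (D,hash)→3400, (A,merge)→6500, (D,merge)→6850, (A,hash)→9300, (A,nl)→75150, (D,nl)→75500; best=3400 via (D,hash)
  {BC}: card=400; try (B,nl_idx)→1200, (C,hash)→1600, (B,hash)→1600, (C,merge)→1700, (B,merge)→1700, (C,nl)→10100 …(+1); best=1200 via (B,nl_idx)
  {CD}: card=150; try (C,hash)→1700, (D,merge)→2250, (C,merge)→2300, (D,hash)→2600, (D,nl)→15100, (C,nl)→15150; best=1700 via (C,hash)
  {BD}: card=3000; try (B,hash)→1700, (D,merge)→2250, (B,merge)→2300, (D,hash)→2600, (B,nl_idx)→4200, (D,nl)→15100 …(+1); best=1700 via (B,hash)
  {ABC}: card=2500; try (B,hash)→6300, (A,merge)→10200, (A,hash)→10600, (C,hash)→16300, (B,nl_idx)→22400, (B,merge)→35700 …(+4); best=6300 via (B,hash)
  {ACD}: card=750; try (D,hash)→7300, (A,merge)→8050, (A,hash)→10850, (C,hash)→19800, (D,merge)→36250, (A,nl)→76700 …(+3); best=7300 via (D,hash)
  {ABD}: card=75000; try (A,hash)→13700, (D,hash)→17300, (B,hash)→19800, (A,merge)→45700, (B,nl_idx)→183400, (D,merge)→191250 …(+4); best=13700 via (A,hash)
  {BCD}: card=120; try (B,nl_idx)→2870, (B,hash)→3250, (B,merge)→3850, (D,hash)→4000, (C,hash)→6100, (D,merge)→6550 …(+4); best=2870 via (B,nl_idx)
  {ABCD}: card=150; try (A,merge)→8830, (B,hash)→9450, (D,hash)→11200, (A,hash)→11990, (B,nl_idx)→12700, (B,merge)→16350 …(+7); best=8830 via (A,merge)

cost=8830; order=D,C,B,A; methods=hash,nl_idx,merge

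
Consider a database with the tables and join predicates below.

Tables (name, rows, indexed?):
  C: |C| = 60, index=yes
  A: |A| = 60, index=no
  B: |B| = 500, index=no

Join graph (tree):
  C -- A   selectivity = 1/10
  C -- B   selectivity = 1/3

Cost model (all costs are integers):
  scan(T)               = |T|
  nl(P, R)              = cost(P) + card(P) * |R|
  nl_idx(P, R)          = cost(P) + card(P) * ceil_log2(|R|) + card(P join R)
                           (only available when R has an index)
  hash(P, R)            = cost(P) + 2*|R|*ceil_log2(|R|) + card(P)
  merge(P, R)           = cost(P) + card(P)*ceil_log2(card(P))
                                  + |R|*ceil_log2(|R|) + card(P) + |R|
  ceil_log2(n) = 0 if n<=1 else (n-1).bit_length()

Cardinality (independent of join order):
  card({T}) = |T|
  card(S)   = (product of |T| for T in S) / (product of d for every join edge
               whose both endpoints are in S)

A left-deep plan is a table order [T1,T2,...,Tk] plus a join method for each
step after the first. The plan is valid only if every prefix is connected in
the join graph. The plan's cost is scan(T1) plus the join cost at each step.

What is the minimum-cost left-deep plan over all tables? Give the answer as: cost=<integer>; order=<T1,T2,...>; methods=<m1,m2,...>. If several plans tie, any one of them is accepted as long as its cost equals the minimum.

Selinger DP (subsets sized 1..n):
  {C}: scan cost=60, card=60
  {A}: scan cost=60, card=60
  {B}: scan cost=500, card=500
  {AC}: card=360; try (C,nl_idx)→780, (C,hash)→840, (A,hash)→840, (C,merge)→900, (A,merge)→900, (C,nl)→3660 …(+1); best=780 via (C,nl_idx)
  {BC}: card=10000; try (C,hash)→1720, (B,merge)→5480, (C,merge)→5920, (B,hash)→9120, (C,nl_idx)→13500, (B,nl)→30060 …(+1); best=1720 via (C,hash)
  {ABC}: card=60000; try (B,merge)→9380, (B,hash)→10140, (A,hash)→12440, (A,merge)→152140, (B,nl)→180780, (A,nl)→601720; best=9380 via (B,merge)

cost=9380; order=A,C,B; methods=nl_idx,merge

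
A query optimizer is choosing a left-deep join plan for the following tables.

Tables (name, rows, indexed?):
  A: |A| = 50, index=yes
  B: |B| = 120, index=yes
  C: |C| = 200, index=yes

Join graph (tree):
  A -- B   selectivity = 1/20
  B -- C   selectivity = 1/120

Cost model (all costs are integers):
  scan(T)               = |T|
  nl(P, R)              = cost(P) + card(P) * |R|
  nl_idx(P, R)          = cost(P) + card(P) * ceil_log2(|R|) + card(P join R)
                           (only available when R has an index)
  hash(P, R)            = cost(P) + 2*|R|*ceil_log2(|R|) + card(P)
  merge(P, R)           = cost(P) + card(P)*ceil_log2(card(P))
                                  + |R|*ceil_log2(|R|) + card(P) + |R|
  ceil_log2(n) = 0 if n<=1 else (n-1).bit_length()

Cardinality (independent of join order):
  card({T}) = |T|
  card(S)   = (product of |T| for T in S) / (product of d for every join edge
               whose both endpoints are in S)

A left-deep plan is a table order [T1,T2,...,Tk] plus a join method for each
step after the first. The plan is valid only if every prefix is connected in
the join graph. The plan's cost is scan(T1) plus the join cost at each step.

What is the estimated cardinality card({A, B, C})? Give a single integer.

Tables in S: A(50), B(120), C(200)
Edges inside S: A-B(d=20), B-C(d=120)
numerator = 50 * 120 * 200 = 1200000
denominator = 20 * 120 = 2400
card(S) = 1200000 / 2400 = 500

500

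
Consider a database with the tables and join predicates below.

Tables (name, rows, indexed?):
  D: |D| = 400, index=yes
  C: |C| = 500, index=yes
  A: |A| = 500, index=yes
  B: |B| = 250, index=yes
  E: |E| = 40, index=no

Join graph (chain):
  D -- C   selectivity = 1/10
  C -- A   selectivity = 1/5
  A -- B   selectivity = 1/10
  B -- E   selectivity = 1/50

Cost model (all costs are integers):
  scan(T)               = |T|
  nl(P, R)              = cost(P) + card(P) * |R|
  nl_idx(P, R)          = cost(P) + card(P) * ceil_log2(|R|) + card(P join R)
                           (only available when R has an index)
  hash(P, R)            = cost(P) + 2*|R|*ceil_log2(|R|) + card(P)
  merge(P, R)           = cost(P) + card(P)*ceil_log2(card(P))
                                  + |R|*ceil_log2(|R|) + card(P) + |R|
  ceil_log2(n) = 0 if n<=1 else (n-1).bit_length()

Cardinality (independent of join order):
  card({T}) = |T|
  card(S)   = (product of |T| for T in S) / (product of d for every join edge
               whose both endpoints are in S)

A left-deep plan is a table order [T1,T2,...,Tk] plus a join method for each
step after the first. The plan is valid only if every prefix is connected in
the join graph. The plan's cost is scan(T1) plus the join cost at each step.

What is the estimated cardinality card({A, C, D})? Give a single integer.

2000000

Tables in S: A(500), C(500), D(400)
Edges inside S: D-C(d=10), C-A(d=5)
numerator = 500 * 500 * 400 = 100000000
denominator = 10 * 5 = 50
card(S) = 100000000 / 50 = 2000000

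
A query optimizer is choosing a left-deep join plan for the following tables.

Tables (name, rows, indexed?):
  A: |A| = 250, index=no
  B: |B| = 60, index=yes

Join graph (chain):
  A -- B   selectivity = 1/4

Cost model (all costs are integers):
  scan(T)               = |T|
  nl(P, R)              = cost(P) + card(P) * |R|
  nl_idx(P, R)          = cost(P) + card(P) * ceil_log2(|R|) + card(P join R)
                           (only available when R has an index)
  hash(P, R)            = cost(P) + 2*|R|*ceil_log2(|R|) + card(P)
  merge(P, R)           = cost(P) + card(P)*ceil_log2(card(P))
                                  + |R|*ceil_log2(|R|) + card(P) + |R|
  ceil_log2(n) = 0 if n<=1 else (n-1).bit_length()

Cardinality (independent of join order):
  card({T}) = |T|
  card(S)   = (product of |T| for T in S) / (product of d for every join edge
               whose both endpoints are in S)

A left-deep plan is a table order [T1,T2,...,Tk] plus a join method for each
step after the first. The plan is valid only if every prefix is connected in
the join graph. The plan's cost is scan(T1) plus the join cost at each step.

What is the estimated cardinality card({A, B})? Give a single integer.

Tables in S: A(250), B(60)
Edges inside S: A-B(d=4)
numerator = 250 * 60 = 15000
denominator = 4 = 4
card(S) = 15000 / 4 = 3750

3750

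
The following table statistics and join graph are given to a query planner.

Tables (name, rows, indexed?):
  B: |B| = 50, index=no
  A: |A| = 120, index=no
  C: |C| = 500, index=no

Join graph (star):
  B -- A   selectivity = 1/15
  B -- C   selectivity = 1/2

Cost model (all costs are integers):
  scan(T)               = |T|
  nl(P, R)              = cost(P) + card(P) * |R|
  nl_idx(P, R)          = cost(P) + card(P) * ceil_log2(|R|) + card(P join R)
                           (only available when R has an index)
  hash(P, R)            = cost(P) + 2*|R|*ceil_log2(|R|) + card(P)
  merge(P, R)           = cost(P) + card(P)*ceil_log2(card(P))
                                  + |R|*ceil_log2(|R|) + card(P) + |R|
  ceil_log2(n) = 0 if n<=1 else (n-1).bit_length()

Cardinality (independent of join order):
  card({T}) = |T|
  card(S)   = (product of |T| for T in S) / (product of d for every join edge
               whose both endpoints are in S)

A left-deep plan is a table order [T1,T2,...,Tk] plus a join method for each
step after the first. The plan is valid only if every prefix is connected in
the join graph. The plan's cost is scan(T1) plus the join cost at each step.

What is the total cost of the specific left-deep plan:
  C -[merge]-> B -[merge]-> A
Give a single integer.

194310

step 1: scan C: cost=500, card=500
step 2: join B via merge
    card(P join B) = 500*50/(2) = 12500
    cost = 500 + 500*9 + 50*6 + 500 + 50 = 5850
step 3: join A via merge
    card(P join A) = 12500*120/(15) = 100000
    cost = 5850 + 12500*14 + 120*7 + 12500 + 120 = 194310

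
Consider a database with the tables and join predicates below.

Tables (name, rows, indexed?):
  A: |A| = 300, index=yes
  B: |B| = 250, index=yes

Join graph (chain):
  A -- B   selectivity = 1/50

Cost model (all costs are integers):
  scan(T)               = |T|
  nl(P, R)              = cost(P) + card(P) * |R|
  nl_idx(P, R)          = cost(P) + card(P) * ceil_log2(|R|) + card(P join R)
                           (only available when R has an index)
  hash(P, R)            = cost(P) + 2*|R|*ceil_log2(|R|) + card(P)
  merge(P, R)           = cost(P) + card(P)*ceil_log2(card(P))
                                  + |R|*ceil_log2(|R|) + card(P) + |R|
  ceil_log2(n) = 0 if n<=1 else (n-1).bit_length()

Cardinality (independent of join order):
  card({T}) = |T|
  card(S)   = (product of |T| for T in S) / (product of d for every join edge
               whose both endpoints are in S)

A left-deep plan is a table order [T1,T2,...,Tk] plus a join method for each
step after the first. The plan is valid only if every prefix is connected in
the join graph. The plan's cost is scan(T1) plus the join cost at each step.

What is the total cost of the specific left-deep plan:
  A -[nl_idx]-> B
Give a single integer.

4200

step 1: scan A: cost=300, card=300
step 2: join B via nl_idx
    card(P join B) = 300*250/(50) = 1500
    cost = 300 + 300*8 + 1500 = 4200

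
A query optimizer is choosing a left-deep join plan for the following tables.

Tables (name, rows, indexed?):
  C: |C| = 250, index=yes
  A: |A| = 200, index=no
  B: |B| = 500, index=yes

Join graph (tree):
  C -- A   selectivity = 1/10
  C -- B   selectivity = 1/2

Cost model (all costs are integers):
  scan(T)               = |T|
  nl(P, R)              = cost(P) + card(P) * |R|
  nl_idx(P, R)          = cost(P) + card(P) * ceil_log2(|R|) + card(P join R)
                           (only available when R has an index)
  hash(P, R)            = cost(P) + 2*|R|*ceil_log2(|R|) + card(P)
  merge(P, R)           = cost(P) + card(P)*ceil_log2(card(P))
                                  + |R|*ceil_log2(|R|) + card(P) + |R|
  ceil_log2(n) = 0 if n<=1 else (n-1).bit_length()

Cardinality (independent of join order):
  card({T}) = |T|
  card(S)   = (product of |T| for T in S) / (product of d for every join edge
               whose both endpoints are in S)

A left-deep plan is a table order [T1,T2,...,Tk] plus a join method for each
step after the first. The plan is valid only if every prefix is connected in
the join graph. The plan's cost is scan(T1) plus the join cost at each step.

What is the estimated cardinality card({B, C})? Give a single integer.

62500

Tables in S: B(500), C(250)
Edges inside S: C-B(d=2)
numerator = 500 * 250 = 125000
denominator = 2 = 2
card(S) = 125000 / 2 = 62500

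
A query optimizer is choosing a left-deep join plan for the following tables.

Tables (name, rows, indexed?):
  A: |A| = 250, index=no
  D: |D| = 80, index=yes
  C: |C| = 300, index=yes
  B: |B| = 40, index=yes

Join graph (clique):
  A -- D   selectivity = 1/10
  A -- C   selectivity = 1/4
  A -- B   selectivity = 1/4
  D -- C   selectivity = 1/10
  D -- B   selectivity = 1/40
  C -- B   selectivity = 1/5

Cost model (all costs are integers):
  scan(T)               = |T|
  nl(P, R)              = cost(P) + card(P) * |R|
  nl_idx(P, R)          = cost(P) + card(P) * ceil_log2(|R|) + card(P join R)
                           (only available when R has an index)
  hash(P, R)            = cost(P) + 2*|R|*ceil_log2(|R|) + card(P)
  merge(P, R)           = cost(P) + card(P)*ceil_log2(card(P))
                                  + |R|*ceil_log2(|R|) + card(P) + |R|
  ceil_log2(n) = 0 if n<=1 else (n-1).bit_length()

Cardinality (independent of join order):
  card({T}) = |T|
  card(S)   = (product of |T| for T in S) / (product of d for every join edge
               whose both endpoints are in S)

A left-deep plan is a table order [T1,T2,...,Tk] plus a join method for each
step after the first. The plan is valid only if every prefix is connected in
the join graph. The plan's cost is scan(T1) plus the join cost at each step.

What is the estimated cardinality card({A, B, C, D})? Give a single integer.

750

Tables in S: A(250), B(40), C(300), D(80)
Edges inside S: A-D(d=10), A-C(d=4), A-B(d=4), D-C(d=10), D-B(d=40), C-B(d=5)
numerator = 250 * 40 * 300 * 80 = 240000000
denominator = 10 * 4 * 4 * 10 * 40 * 5 = 320000
card(S) = 240000000 / 320000 = 750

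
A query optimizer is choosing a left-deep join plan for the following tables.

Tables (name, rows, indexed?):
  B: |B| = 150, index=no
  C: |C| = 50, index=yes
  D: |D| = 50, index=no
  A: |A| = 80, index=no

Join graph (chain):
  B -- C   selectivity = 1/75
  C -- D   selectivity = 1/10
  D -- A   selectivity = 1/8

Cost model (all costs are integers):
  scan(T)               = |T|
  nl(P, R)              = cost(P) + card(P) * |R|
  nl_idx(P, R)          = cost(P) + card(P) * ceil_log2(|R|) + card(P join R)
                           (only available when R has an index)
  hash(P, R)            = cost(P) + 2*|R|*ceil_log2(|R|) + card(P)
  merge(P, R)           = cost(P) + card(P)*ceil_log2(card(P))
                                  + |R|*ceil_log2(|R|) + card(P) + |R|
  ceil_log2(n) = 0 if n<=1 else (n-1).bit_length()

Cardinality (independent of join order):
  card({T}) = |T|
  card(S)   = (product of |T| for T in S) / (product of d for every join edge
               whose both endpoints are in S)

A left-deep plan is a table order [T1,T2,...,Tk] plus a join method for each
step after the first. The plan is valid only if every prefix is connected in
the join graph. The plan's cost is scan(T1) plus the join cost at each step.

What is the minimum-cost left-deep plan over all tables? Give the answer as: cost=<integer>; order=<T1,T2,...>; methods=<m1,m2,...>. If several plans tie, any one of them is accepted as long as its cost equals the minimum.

cost=3220; order=B,C,D,A; methods=hash,hash,hash

Selinger DP (subsets sized 1..n):
  {B}: scan cost=150, card=150
  {C}: scan cost=50, card=50
  {D}: scan cost=50, card=50
  {A}: scan cost=80, card=80
  {BC}: card=100; try (C,hash)→900, (C,nl_idx)→1150, (B,merge)→1750, (C,merge)→1850, (B,hash)→2500, (B,nl)→7550 …(+1); best=900 via (C,hash)
  {CD}: card=250; try (C,nl_idx)→600, (D,hash)→700, (C,hash)→700, (D,merge)→750, (C,merge)→750, (D,nl)→2550 …(+1); best=600 via (C,nl_idx)
  {AD}: card=500; try (D,hash)→760, (A,merge)→1040, (D,merge)→1070, (A,hash)→1220, (A,nl)→4050, (D,nl)→4080; best=760 via (D,hash)
  {BCD}: card=500; try (D,hash)→1600, (D,merge)→2050, (B,hash)→3250, (B,merge)→4200, (D,nl)→5900, (B,nl)→38100; best=1600 via (D,hash)
  {ACD}: card=2500; try (C,hash)→1860, (A,hash)→1970, (A,merge)→3490, (C,merge)→6110, (C,nl_idx)→6260, (A,nl)→20600 …(+1); best=1860 via (C,hash)
  {ABCD}: card=5000; try (A,hash)→3220, (B,hash)→6760, (A,merge)→7240, (B,merge)→35710, (A,nl)→41600, (B,nl)→376860; best=3220 via (A,hash)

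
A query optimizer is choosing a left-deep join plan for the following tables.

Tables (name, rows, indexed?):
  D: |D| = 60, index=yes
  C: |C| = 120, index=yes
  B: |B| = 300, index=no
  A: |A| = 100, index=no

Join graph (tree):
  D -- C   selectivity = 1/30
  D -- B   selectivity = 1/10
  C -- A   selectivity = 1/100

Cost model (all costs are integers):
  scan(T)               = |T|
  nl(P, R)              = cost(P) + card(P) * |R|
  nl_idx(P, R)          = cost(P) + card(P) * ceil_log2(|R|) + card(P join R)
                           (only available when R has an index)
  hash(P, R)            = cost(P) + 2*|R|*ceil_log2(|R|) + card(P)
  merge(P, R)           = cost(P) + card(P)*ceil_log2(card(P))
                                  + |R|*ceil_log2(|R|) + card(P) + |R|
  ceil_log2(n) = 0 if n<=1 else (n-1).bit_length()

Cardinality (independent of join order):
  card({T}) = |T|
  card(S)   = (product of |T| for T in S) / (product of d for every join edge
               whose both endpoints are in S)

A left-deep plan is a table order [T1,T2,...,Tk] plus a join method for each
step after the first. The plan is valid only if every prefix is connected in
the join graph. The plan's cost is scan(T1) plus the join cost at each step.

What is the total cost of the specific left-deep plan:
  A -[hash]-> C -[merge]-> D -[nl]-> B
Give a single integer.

step 1: scan A: cost=100, card=100
step 2: join C via hash
    card(P join C) = 100*120/(100) = 120
    cost = 100 + 2*120*7 + 100 = 1880
step 3: join D via merge
    card(P join D) = 120*60/(30) = 240
    cost = 1880 + 120*7 + 60*6 + 120 + 60 = 3260
step 4: join B via nl
    card(P join B) = 240*300/(10) = 7200
    cost = 3260 + 240*300 = 75260

75260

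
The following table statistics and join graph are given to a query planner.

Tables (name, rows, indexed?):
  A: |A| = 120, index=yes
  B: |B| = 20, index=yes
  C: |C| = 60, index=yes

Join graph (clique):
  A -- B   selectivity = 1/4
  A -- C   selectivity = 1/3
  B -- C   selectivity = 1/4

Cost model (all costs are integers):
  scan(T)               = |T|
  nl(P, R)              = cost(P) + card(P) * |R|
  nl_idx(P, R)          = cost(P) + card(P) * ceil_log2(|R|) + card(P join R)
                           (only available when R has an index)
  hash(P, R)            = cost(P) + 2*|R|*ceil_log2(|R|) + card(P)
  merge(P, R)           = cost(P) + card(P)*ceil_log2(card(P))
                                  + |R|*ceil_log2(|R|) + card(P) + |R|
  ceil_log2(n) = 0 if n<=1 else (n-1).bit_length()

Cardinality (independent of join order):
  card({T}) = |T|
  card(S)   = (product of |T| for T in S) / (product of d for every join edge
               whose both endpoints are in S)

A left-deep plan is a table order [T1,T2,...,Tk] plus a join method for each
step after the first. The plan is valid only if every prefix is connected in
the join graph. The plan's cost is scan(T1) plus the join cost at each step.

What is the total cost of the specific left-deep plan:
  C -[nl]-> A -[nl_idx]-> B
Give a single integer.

22260

step 1: scan C: cost=60, card=60
step 2: join A via nl
    card(P join A) = 60*120/(3) = 2400
    cost = 60 + 60*120 = 7260
step 3: join B via nl_idx
    card(P join B) = 2400*20/(4*4) = 3000
    cost = 7260 + 2400*5 + 3000 = 22260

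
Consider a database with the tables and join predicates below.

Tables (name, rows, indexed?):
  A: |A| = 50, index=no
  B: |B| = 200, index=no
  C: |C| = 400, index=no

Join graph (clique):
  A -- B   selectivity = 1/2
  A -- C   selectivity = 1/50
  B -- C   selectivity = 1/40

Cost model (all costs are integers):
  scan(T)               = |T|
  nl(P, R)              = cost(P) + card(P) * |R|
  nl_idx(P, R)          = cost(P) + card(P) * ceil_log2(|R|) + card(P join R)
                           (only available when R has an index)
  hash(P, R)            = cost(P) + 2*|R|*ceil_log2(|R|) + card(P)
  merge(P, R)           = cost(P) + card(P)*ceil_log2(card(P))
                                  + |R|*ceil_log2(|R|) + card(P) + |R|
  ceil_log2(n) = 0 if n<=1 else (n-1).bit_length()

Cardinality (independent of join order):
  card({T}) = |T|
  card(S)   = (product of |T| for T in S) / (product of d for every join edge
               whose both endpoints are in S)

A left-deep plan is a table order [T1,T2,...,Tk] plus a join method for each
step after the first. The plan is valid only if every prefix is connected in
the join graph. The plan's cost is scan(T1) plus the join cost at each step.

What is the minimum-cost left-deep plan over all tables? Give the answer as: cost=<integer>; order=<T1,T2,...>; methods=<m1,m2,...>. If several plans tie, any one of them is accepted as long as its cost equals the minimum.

Selinger DP (subsets sized 1..n):
  {A}: scan cost=50, card=50
  {B}: scan cost=200, card=200
  {C}: scan cost=400, card=400
  {AB}: card=5000; try (A,hash)→1000, (B,merge)→2200, (A,merge)→2350, (B,hash)→3300, (B,nl)→10050, (A,nl)→10200; best=1000 via (A,hash)
  {AC}: card=400; try (A,hash)→1400, (C,merge)→4400, (A,merge)→4750, (C,hash)→7300, (C,nl)→20050, (A,nl)→20400; best=1400 via (A,hash)
  {BC}: card=2000; try (B,hash)→4000, (C,merge)→6000, (B,merge)→6200, (C,hash)→7600, (C,nl)→80200, (B,nl)→80400; best=4000 via (B,hash)
  {ABC}: card=1000; try (B,hash)→5000, (A,hash)→6600, (B,merge)→7200, (C,hash)→13200, (A,merge)→28350, (C,merge)→75000 …(+3); best=5000 via (B,hash)

cost=5000; order=C,A,B; methods=hash,hash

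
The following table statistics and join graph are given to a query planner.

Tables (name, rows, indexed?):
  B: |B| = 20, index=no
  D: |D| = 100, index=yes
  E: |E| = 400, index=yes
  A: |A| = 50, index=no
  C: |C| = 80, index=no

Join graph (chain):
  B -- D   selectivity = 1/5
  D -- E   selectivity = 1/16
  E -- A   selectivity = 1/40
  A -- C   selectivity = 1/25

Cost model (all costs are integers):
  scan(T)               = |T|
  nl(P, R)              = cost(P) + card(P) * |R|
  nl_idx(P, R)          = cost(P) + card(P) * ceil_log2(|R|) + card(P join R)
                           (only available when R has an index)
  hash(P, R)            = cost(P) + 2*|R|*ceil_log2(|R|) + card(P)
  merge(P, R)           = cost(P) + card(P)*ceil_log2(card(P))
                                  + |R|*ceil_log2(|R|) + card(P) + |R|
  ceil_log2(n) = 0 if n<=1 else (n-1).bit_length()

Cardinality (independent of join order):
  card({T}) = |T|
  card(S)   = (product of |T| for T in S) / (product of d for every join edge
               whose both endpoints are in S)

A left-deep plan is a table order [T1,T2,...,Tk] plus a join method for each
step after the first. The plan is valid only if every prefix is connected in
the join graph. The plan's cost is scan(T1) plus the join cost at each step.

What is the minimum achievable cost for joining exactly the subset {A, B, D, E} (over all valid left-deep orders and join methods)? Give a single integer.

Selinger DP over subsets of {A,B,D,E}:
  {B}: scan cost=20, card=20
  {D}: scan cost=100, card=100
  {E}: scan cost=400, card=400
  {A}: scan cost=50, card=50
  {BD}: card=400; try (B,hash)→400, (D,nl_idx)→560, (D,merge)→940, (B,merge)→1020, (D,hash)→1440, (D,nl)→2020 …(+1); best=400 via (B,hash)
  {DE}: card=2500; try (D,hash)→2200, (E,nl_idx)→3500, (E,merge)→4900, (D,merge)→5200, (D,nl_idx)→5700, (E,hash)→7400 …(+2); best=2200 via (D,hash)
  {AE}: card=500; try (E,nl_idx)→1000, (A,hash)→1400, (E,merge)→4400, (A,merge)→4750, (E,hash)→7300, (E,nl)→20050 …(+1); best=1000 via (E,nl_idx)
  {BDE}: card=10000; try (B,hash)→4900, (E,hash)→8000, (E,merge)→8400, (E,nl_idx)→14000, (B,merge)→34820, (B,nl)→52200 …(+1); best=4900 via (B,hash)
  {ADE}: card=3125; try (D,hash)→2900, (A,hash)→5300, (D,merge)→6800, (D,nl_idx)→7625, (A,merge)→35050, (D,nl)→51000 …(+1); best=2900 via (D,hash)
  {ABDE}: card=12500; try (B,hash)→6225, (A,hash)→15500, (B,merge)→43645, (B,nl)→65400, (A,merge)→155250, (A,nl)→504900; best=6225 via (B,hash)

6225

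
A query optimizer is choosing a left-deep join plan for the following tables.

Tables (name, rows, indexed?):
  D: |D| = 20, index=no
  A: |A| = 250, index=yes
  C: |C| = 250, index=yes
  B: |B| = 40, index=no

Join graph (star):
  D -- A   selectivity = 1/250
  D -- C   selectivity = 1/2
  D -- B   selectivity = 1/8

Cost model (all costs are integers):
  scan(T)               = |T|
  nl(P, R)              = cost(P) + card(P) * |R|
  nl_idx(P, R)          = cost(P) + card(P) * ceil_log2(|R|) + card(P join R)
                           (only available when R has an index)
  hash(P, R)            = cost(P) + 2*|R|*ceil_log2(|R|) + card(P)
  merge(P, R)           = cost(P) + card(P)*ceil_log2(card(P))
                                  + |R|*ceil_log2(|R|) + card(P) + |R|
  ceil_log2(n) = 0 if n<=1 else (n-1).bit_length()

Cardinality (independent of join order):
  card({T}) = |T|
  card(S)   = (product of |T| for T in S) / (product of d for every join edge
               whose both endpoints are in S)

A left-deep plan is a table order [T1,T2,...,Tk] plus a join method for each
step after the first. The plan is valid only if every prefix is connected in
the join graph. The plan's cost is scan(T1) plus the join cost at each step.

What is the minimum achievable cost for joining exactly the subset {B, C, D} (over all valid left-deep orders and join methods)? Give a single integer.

Selinger DP over subsets of {B,C,D}:
  {D}: scan cost=20, card=20
  {C}: scan cost=250, card=250
  {B}: scan cost=40, card=40
  {CD}: card=2500; try (D,hash)→700, (C,merge)→2390, (D,merge)→2620, (C,nl_idx)→2680, (C,hash)→4040, (C,nl)→5020 …(+1); best=700 via (D,hash)
  {BD}: card=100; try (D,hash)→280, (B,merge)→420, (D,merge)→440, (B,hash)→520, (B,nl)→820, (D,nl)→840; best=280 via (D,hash)
  {BCD}: card=12500; try (C,merge)→3330, (B,hash)→3680, (C,hash)→4380, (C,nl_idx)→13580, (C,nl)→25280, (B,merge)→33480 …(+1); best=3330 via (C,merge)

3330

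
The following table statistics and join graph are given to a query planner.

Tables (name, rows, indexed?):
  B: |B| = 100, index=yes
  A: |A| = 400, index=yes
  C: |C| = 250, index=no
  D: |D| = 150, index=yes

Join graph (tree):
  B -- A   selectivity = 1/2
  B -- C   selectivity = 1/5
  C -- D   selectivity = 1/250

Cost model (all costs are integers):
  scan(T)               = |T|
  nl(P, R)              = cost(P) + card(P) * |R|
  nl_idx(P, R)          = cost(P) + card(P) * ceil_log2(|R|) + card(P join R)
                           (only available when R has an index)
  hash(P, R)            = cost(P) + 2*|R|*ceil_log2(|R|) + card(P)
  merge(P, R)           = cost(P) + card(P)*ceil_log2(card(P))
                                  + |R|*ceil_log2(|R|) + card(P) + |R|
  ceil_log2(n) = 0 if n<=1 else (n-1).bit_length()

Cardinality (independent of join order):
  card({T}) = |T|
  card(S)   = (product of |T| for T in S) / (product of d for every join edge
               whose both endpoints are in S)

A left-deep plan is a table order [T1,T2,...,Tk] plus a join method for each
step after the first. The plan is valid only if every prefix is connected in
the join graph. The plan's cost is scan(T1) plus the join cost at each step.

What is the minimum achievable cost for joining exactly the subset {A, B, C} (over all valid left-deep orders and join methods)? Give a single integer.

Selinger DP over subsets of {A,B,C}:
  {B}: scan cost=100, card=100
  {A}: scan cost=400, card=400
  {C}: scan cost=250, card=250
  {AB}: card=20000; try (B,hash)→2200, (A,merge)→4900, (B,merge)→5200, (A,hash)→7400, (A,nl_idx)→21000, (B,nl_idx)→23200 …(+2); best=2200 via (B,hash)
  {BC}: card=5000; try (B,hash)→1900, (C,merge)→3150, (B,merge)→3300, (C,hash)→4200, (B,nl_idx)→7000, (C,nl)→25100 …(+1); best=1900 via (B,hash)
  {ABC}: card=1000000; try (A,hash)→14100, (C,hash)→26200, (A,merge)→75900, (C,merge)→324450, (A,nl_idx)→1046900, (A,nl)→2001900 …(+1); best=14100 via (A,hash)

14100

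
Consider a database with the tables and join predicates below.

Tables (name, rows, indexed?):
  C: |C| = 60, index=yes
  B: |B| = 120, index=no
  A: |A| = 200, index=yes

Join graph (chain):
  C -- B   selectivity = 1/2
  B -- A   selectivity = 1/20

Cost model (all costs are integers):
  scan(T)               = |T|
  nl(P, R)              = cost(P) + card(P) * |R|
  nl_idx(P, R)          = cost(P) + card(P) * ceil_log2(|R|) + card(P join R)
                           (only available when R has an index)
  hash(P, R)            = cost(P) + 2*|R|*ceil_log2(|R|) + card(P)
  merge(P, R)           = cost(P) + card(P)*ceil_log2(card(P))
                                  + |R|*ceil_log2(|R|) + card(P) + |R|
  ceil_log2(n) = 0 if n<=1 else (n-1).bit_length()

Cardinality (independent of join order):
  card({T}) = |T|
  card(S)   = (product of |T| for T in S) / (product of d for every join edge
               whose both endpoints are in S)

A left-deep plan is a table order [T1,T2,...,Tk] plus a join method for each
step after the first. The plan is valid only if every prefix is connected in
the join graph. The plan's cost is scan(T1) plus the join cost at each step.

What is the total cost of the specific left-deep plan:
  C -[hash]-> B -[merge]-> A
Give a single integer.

step 1: scan C: cost=60, card=60
step 2: join B via hash
    card(P join B) = 60*120/(2) = 3600
    cost = 60 + 2*120*7 + 60 = 1800
step 3: join A via merge
    card(P join A) = 3600*200/(20) = 36000
    cost = 1800 + 3600*12 + 200*8 + 3600 + 200 = 50400

50400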